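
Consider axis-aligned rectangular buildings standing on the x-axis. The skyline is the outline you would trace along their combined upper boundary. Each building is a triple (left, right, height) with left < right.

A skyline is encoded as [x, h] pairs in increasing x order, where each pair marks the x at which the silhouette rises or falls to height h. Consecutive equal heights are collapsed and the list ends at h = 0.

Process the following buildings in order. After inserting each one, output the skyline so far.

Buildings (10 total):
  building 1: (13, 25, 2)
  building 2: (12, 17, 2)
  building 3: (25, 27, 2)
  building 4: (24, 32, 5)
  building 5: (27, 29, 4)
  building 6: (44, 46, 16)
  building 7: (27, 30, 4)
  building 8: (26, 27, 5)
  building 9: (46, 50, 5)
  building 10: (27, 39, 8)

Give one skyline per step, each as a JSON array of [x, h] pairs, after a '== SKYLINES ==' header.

== SKYLINES ==
[[13,2],[25,0]]
[[12,2],[25,0]]
[[12,2],[27,0]]
[[12,2],[24,5],[32,0]]
[[12,2],[24,5],[32,0]]
[[12,2],[24,5],[32,0],[44,16],[46,0]]
[[12,2],[24,5],[32,0],[44,16],[46,0]]
[[12,2],[24,5],[32,0],[44,16],[46,0]]
[[12,2],[24,5],[32,0],[44,16],[46,5],[50,0]]
[[12,2],[24,5],[27,8],[39,0],[44,16],[46,5],[50,0]]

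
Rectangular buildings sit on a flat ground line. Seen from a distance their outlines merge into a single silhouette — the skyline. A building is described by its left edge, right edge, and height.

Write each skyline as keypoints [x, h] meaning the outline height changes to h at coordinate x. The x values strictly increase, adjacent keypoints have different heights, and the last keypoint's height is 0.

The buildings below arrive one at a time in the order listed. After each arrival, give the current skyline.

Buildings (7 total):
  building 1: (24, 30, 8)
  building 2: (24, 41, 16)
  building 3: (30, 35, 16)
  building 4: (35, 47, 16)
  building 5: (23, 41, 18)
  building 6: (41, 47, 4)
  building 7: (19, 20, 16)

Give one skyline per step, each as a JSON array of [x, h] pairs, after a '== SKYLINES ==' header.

== SKYLINES ==
[[24,8],[30,0]]
[[24,16],[41,0]]
[[24,16],[41,0]]
[[24,16],[47,0]]
[[23,18],[41,16],[47,0]]
[[23,18],[41,16],[47,0]]
[[19,16],[20,0],[23,18],[41,16],[47,0]]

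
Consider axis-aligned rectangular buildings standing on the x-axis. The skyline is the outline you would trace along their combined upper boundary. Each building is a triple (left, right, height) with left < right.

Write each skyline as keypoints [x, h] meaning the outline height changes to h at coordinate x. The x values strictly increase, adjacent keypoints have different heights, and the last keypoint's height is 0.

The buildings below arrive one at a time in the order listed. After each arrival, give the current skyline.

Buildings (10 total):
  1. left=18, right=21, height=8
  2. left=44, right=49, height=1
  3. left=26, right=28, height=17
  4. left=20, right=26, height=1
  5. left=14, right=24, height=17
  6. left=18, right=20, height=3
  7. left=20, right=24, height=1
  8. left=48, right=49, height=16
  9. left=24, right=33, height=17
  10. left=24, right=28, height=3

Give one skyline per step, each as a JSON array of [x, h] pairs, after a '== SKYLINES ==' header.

== SKYLINES ==
[[18,8],[21,0]]
[[18,8],[21,0],[44,1],[49,0]]
[[18,8],[21,0],[26,17],[28,0],[44,1],[49,0]]
[[18,8],[21,1],[26,17],[28,0],[44,1],[49,0]]
[[14,17],[24,1],[26,17],[28,0],[44,1],[49,0]]
[[14,17],[24,1],[26,17],[28,0],[44,1],[49,0]]
[[14,17],[24,1],[26,17],[28,0],[44,1],[49,0]]
[[14,17],[24,1],[26,17],[28,0],[44,1],[48,16],[49,0]]
[[14,17],[33,0],[44,1],[48,16],[49,0]]
[[14,17],[33,0],[44,1],[48,16],[49,0]]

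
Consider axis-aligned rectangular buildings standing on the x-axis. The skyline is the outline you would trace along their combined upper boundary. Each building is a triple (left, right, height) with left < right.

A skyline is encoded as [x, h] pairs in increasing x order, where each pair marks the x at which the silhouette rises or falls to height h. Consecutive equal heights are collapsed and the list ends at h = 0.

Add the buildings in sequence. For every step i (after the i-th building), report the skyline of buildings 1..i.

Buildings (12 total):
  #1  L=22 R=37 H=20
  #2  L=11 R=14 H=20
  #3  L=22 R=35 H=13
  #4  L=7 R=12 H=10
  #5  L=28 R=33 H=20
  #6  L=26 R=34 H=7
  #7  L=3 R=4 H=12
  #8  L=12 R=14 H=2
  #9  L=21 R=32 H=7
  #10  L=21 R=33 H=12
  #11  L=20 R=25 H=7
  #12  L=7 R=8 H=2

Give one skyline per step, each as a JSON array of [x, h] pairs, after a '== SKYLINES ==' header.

== SKYLINES ==
[[22,20],[37,0]]
[[11,20],[14,0],[22,20],[37,0]]
[[11,20],[14,0],[22,20],[37,0]]
[[7,10],[11,20],[14,0],[22,20],[37,0]]
[[7,10],[11,20],[14,0],[22,20],[37,0]]
[[7,10],[11,20],[14,0],[22,20],[37,0]]
[[3,12],[4,0],[7,10],[11,20],[14,0],[22,20],[37,0]]
[[3,12],[4,0],[7,10],[11,20],[14,0],[22,20],[37,0]]
[[3,12],[4,0],[7,10],[11,20],[14,0],[21,7],[22,20],[37,0]]
[[3,12],[4,0],[7,10],[11,20],[14,0],[21,12],[22,20],[37,0]]
[[3,12],[4,0],[7,10],[11,20],[14,0],[20,7],[21,12],[22,20],[37,0]]
[[3,12],[4,0],[7,10],[11,20],[14,0],[20,7],[21,12],[22,20],[37,0]]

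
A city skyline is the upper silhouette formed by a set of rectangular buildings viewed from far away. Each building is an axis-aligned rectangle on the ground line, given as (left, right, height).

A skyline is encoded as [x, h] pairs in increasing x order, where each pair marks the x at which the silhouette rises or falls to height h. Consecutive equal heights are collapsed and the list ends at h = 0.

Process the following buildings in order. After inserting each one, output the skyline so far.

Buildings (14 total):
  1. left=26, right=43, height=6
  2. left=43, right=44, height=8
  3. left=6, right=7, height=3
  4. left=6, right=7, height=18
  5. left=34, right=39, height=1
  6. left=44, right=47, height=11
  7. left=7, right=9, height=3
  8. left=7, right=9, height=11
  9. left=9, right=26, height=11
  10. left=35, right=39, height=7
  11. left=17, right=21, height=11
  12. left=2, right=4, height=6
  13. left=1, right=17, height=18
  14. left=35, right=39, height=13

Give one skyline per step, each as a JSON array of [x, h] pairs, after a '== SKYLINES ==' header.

== SKYLINES ==
[[26,6],[43,0]]
[[26,6],[43,8],[44,0]]
[[6,3],[7,0],[26,6],[43,8],[44,0]]
[[6,18],[7,0],[26,6],[43,8],[44,0]]
[[6,18],[7,0],[26,6],[43,8],[44,0]]
[[6,18],[7,0],[26,6],[43,8],[44,11],[47,0]]
[[6,18],[7,3],[9,0],[26,6],[43,8],[44,11],[47,0]]
[[6,18],[7,11],[9,0],[26,6],[43,8],[44,11],[47,0]]
[[6,18],[7,11],[26,6],[43,8],[44,11],[47,0]]
[[6,18],[7,11],[26,6],[35,7],[39,6],[43,8],[44,11],[47,0]]
[[6,18],[7,11],[26,6],[35,7],[39,6],[43,8],[44,11],[47,0]]
[[2,6],[4,0],[6,18],[7,11],[26,6],[35,7],[39,6],[43,8],[44,11],[47,0]]
[[1,18],[17,11],[26,6],[35,7],[39,6],[43,8],[44,11],[47,0]]
[[1,18],[17,11],[26,6],[35,13],[39,6],[43,8],[44,11],[47,0]]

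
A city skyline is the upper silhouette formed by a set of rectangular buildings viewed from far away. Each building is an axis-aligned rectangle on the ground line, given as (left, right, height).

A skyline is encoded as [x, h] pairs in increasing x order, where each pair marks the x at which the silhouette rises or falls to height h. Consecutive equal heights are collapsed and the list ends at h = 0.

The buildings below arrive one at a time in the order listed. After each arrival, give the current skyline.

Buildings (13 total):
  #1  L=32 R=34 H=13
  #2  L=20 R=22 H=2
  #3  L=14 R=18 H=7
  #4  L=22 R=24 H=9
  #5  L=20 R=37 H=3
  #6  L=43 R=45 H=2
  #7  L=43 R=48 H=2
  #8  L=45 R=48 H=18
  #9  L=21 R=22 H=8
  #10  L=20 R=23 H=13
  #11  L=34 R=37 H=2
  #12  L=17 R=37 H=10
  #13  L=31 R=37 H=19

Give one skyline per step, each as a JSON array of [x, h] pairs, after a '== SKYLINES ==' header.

== SKYLINES ==
[[32,13],[34,0]]
[[20,2],[22,0],[32,13],[34,0]]
[[14,7],[18,0],[20,2],[22,0],[32,13],[34,0]]
[[14,7],[18,0],[20,2],[22,9],[24,0],[32,13],[34,0]]
[[14,7],[18,0],[20,3],[22,9],[24,3],[32,13],[34,3],[37,0]]
[[14,7],[18,0],[20,3],[22,9],[24,3],[32,13],[34,3],[37,0],[43,2],[45,0]]
[[14,7],[18,0],[20,3],[22,9],[24,3],[32,13],[34,3],[37,0],[43,2],[48,0]]
[[14,7],[18,0],[20,3],[22,9],[24,3],[32,13],[34,3],[37,0],[43,2],[45,18],[48,0]]
[[14,7],[18,0],[20,3],[21,8],[22,9],[24,3],[32,13],[34,3],[37,0],[43,2],[45,18],[48,0]]
[[14,7],[18,0],[20,13],[23,9],[24,3],[32,13],[34,3],[37,0],[43,2],[45,18],[48,0]]
[[14,7],[18,0],[20,13],[23,9],[24,3],[32,13],[34,3],[37,0],[43,2],[45,18],[48,0]]
[[14,7],[17,10],[20,13],[23,10],[32,13],[34,10],[37,0],[43,2],[45,18],[48,0]]
[[14,7],[17,10],[20,13],[23,10],[31,19],[37,0],[43,2],[45,18],[48,0]]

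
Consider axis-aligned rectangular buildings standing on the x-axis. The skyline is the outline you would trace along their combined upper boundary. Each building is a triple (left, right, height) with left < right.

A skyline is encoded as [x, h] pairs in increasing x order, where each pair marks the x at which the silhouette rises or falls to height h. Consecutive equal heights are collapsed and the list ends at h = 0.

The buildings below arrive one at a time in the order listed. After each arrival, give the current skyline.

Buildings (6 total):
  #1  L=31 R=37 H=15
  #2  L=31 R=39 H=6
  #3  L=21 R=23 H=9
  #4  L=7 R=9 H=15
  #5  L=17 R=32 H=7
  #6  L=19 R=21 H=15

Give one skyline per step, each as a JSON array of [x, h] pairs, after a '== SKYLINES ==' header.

== SKYLINES ==
[[31,15],[37,0]]
[[31,15],[37,6],[39,0]]
[[21,9],[23,0],[31,15],[37,6],[39,0]]
[[7,15],[9,0],[21,9],[23,0],[31,15],[37,6],[39,0]]
[[7,15],[9,0],[17,7],[21,9],[23,7],[31,15],[37,6],[39,0]]
[[7,15],[9,0],[17,7],[19,15],[21,9],[23,7],[31,15],[37,6],[39,0]]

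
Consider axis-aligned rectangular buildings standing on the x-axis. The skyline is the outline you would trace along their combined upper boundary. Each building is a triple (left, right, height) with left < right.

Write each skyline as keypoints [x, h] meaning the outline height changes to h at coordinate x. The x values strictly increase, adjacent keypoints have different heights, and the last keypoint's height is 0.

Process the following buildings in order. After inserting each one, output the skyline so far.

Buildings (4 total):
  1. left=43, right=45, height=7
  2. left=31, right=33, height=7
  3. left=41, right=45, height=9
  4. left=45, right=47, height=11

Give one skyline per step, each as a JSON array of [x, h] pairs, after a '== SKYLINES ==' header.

== SKYLINES ==
[[43,7],[45,0]]
[[31,7],[33,0],[43,7],[45,0]]
[[31,7],[33,0],[41,9],[45,0]]
[[31,7],[33,0],[41,9],[45,11],[47,0]]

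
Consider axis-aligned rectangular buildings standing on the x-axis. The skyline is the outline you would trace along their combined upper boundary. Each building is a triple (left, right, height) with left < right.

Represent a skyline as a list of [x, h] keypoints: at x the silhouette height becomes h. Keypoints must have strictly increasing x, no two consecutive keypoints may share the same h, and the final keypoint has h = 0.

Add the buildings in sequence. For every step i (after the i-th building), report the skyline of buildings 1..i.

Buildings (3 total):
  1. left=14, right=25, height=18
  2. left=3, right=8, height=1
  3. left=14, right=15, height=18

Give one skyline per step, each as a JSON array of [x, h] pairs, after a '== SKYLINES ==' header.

== SKYLINES ==
[[14,18],[25,0]]
[[3,1],[8,0],[14,18],[25,0]]
[[3,1],[8,0],[14,18],[25,0]]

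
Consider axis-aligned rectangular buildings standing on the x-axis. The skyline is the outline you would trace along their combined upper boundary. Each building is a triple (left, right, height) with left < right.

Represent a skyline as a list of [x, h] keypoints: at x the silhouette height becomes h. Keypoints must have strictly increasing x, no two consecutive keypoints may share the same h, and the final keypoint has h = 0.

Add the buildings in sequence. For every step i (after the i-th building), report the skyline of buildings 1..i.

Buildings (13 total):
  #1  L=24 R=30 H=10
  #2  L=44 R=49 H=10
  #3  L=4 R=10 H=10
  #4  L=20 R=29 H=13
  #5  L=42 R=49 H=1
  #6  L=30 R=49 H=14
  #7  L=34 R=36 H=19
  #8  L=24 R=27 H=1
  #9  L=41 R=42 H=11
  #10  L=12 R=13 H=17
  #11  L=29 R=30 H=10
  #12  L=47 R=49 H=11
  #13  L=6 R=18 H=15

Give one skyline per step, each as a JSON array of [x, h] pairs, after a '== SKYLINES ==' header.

== SKYLINES ==
[[24,10],[30,0]]
[[24,10],[30,0],[44,10],[49,0]]
[[4,10],[10,0],[24,10],[30,0],[44,10],[49,0]]
[[4,10],[10,0],[20,13],[29,10],[30,0],[44,10],[49,0]]
[[4,10],[10,0],[20,13],[29,10],[30,0],[42,1],[44,10],[49,0]]
[[4,10],[10,0],[20,13],[29,10],[30,14],[49,0]]
[[4,10],[10,0],[20,13],[29,10],[30,14],[34,19],[36,14],[49,0]]
[[4,10],[10,0],[20,13],[29,10],[30,14],[34,19],[36,14],[49,0]]
[[4,10],[10,0],[20,13],[29,10],[30,14],[34,19],[36,14],[49,0]]
[[4,10],[10,0],[12,17],[13,0],[20,13],[29,10],[30,14],[34,19],[36,14],[49,0]]
[[4,10],[10,0],[12,17],[13,0],[20,13],[29,10],[30,14],[34,19],[36,14],[49,0]]
[[4,10],[10,0],[12,17],[13,0],[20,13],[29,10],[30,14],[34,19],[36,14],[49,0]]
[[4,10],[6,15],[12,17],[13,15],[18,0],[20,13],[29,10],[30,14],[34,19],[36,14],[49,0]]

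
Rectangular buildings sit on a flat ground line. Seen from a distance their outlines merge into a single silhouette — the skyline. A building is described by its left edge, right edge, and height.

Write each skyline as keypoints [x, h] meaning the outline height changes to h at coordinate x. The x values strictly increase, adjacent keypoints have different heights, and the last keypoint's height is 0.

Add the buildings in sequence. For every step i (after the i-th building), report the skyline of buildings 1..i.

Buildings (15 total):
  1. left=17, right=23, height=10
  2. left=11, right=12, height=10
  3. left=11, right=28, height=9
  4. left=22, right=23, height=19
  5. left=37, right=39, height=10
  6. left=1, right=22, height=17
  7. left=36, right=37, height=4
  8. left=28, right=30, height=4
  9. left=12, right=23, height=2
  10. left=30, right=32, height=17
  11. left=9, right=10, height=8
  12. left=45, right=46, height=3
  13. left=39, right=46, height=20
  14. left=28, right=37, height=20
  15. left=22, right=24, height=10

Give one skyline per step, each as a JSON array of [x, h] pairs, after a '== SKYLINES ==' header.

== SKYLINES ==
[[17,10],[23,0]]
[[11,10],[12,0],[17,10],[23,0]]
[[11,10],[12,9],[17,10],[23,9],[28,0]]
[[11,10],[12,9],[17,10],[22,19],[23,9],[28,0]]
[[11,10],[12,9],[17,10],[22,19],[23,9],[28,0],[37,10],[39,0]]
[[1,17],[22,19],[23,9],[28,0],[37,10],[39,0]]
[[1,17],[22,19],[23,9],[28,0],[36,4],[37,10],[39,0]]
[[1,17],[22,19],[23,9],[28,4],[30,0],[36,4],[37,10],[39,0]]
[[1,17],[22,19],[23,9],[28,4],[30,0],[36,4],[37,10],[39,0]]
[[1,17],[22,19],[23,9],[28,4],[30,17],[32,0],[36,4],[37,10],[39,0]]
[[1,17],[22,19],[23,9],[28,4],[30,17],[32,0],[36,4],[37,10],[39,0]]
[[1,17],[22,19],[23,9],[28,4],[30,17],[32,0],[36,4],[37,10],[39,0],[45,3],[46,0]]
[[1,17],[22,19],[23,9],[28,4],[30,17],[32,0],[36,4],[37,10],[39,20],[46,0]]
[[1,17],[22,19],[23,9],[28,20],[37,10],[39,20],[46,0]]
[[1,17],[22,19],[23,10],[24,9],[28,20],[37,10],[39,20],[46,0]]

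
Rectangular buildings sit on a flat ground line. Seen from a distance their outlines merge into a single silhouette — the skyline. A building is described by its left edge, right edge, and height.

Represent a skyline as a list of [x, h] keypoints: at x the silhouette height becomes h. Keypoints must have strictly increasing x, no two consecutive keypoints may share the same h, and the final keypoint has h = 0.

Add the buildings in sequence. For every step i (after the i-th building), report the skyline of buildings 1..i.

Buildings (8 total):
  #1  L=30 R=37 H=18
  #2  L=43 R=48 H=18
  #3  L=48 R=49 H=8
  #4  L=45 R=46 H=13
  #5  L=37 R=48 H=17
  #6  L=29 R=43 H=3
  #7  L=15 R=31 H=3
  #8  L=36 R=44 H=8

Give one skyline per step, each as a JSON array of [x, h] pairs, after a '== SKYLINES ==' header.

== SKYLINES ==
[[30,18],[37,0]]
[[30,18],[37,0],[43,18],[48,0]]
[[30,18],[37,0],[43,18],[48,8],[49,0]]
[[30,18],[37,0],[43,18],[48,8],[49,0]]
[[30,18],[37,17],[43,18],[48,8],[49,0]]
[[29,3],[30,18],[37,17],[43,18],[48,8],[49,0]]
[[15,3],[30,18],[37,17],[43,18],[48,8],[49,0]]
[[15,3],[30,18],[37,17],[43,18],[48,8],[49,0]]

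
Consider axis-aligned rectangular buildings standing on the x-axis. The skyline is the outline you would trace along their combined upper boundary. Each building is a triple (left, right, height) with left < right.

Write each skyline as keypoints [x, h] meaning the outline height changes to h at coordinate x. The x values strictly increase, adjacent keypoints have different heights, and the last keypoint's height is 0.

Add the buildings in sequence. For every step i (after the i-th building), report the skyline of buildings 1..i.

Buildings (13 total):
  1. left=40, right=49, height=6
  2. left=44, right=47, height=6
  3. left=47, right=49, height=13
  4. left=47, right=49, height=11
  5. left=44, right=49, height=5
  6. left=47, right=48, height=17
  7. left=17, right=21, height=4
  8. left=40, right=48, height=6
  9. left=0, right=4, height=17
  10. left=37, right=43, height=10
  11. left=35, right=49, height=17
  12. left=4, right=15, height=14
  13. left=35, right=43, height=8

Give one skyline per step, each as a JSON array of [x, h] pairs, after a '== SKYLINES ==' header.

== SKYLINES ==
[[40,6],[49,0]]
[[40,6],[49,0]]
[[40,6],[47,13],[49,0]]
[[40,6],[47,13],[49,0]]
[[40,6],[47,13],[49,0]]
[[40,6],[47,17],[48,13],[49,0]]
[[17,4],[21,0],[40,6],[47,17],[48,13],[49,0]]
[[17,4],[21,0],[40,6],[47,17],[48,13],[49,0]]
[[0,17],[4,0],[17,4],[21,0],[40,6],[47,17],[48,13],[49,0]]
[[0,17],[4,0],[17,4],[21,0],[37,10],[43,6],[47,17],[48,13],[49,0]]
[[0,17],[4,0],[17,4],[21,0],[35,17],[49,0]]
[[0,17],[4,14],[15,0],[17,4],[21,0],[35,17],[49,0]]
[[0,17],[4,14],[15,0],[17,4],[21,0],[35,17],[49,0]]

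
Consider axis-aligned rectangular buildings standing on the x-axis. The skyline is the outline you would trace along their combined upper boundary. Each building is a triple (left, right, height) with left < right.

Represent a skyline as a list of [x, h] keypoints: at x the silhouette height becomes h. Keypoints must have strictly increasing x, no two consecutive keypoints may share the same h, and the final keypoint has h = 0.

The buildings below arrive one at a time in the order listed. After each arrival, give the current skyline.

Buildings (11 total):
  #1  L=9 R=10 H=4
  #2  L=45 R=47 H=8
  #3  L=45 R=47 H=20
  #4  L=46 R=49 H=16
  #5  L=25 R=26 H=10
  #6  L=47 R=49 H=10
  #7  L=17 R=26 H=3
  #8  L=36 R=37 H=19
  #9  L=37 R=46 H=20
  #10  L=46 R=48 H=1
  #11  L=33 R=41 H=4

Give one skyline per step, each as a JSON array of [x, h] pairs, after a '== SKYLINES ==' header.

== SKYLINES ==
[[9,4],[10,0]]
[[9,4],[10,0],[45,8],[47,0]]
[[9,4],[10,0],[45,20],[47,0]]
[[9,4],[10,0],[45,20],[47,16],[49,0]]
[[9,4],[10,0],[25,10],[26,0],[45,20],[47,16],[49,0]]
[[9,4],[10,0],[25,10],[26,0],[45,20],[47,16],[49,0]]
[[9,4],[10,0],[17,3],[25,10],[26,0],[45,20],[47,16],[49,0]]
[[9,4],[10,0],[17,3],[25,10],[26,0],[36,19],[37,0],[45,20],[47,16],[49,0]]
[[9,4],[10,0],[17,3],[25,10],[26,0],[36,19],[37,20],[47,16],[49,0]]
[[9,4],[10,0],[17,3],[25,10],[26,0],[36,19],[37,20],[47,16],[49,0]]
[[9,4],[10,0],[17,3],[25,10],[26,0],[33,4],[36,19],[37,20],[47,16],[49,0]]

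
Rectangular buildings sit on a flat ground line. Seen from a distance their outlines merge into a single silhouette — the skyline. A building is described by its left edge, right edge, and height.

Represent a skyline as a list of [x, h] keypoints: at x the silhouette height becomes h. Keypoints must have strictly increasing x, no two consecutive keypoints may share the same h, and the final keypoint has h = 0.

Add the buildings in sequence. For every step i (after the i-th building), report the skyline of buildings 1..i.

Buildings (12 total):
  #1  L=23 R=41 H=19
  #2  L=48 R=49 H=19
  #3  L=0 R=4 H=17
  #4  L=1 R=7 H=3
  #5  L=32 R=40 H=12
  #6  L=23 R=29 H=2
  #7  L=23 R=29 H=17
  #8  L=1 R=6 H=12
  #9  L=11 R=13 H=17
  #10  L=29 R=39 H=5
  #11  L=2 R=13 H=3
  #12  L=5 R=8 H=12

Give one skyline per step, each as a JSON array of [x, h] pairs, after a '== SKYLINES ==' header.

== SKYLINES ==
[[23,19],[41,0]]
[[23,19],[41,0],[48,19],[49,0]]
[[0,17],[4,0],[23,19],[41,0],[48,19],[49,0]]
[[0,17],[4,3],[7,0],[23,19],[41,0],[48,19],[49,0]]
[[0,17],[4,3],[7,0],[23,19],[41,0],[48,19],[49,0]]
[[0,17],[4,3],[7,0],[23,19],[41,0],[48,19],[49,0]]
[[0,17],[4,3],[7,0],[23,19],[41,0],[48,19],[49,0]]
[[0,17],[4,12],[6,3],[7,0],[23,19],[41,0],[48,19],[49,0]]
[[0,17],[4,12],[6,3],[7,0],[11,17],[13,0],[23,19],[41,0],[48,19],[49,0]]
[[0,17],[4,12],[6,3],[7,0],[11,17],[13,0],[23,19],[41,0],[48,19],[49,0]]
[[0,17],[4,12],[6,3],[11,17],[13,0],[23,19],[41,0],[48,19],[49,0]]
[[0,17],[4,12],[8,3],[11,17],[13,0],[23,19],[41,0],[48,19],[49,0]]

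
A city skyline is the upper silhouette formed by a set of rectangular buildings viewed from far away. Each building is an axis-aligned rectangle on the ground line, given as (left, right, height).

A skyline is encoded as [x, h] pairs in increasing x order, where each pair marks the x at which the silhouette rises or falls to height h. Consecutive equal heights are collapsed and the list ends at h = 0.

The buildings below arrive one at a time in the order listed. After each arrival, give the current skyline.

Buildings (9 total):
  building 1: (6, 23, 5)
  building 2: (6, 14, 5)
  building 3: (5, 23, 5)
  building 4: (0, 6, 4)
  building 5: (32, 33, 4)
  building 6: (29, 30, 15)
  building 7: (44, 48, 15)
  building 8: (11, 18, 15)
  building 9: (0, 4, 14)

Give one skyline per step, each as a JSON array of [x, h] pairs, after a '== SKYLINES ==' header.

== SKYLINES ==
[[6,5],[23,0]]
[[6,5],[23,0]]
[[5,5],[23,0]]
[[0,4],[5,5],[23,0]]
[[0,4],[5,5],[23,0],[32,4],[33,0]]
[[0,4],[5,5],[23,0],[29,15],[30,0],[32,4],[33,0]]
[[0,4],[5,5],[23,0],[29,15],[30,0],[32,4],[33,0],[44,15],[48,0]]
[[0,4],[5,5],[11,15],[18,5],[23,0],[29,15],[30,0],[32,4],[33,0],[44,15],[48,0]]
[[0,14],[4,4],[5,5],[11,15],[18,5],[23,0],[29,15],[30,0],[32,4],[33,0],[44,15],[48,0]]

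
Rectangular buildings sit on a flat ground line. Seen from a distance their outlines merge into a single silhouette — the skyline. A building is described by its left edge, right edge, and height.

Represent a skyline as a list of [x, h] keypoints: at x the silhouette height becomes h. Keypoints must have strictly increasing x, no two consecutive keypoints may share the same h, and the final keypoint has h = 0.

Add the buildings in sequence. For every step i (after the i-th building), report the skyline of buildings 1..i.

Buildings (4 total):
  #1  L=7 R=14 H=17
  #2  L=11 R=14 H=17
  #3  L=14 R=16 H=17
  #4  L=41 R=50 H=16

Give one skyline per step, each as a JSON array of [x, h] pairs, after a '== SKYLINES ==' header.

== SKYLINES ==
[[7,17],[14,0]]
[[7,17],[14,0]]
[[7,17],[16,0]]
[[7,17],[16,0],[41,16],[50,0]]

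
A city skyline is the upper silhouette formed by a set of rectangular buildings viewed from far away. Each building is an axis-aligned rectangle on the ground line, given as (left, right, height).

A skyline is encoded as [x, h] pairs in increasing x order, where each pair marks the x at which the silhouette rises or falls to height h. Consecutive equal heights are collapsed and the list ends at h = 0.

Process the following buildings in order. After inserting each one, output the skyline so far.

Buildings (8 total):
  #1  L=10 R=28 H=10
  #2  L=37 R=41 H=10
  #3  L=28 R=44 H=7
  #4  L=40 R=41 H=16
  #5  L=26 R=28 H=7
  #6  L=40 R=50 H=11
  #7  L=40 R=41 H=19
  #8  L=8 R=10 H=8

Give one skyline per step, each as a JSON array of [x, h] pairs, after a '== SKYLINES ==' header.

== SKYLINES ==
[[10,10],[28,0]]
[[10,10],[28,0],[37,10],[41,0]]
[[10,10],[28,7],[37,10],[41,7],[44,0]]
[[10,10],[28,7],[37,10],[40,16],[41,7],[44,0]]
[[10,10],[28,7],[37,10],[40,16],[41,7],[44,0]]
[[10,10],[28,7],[37,10],[40,16],[41,11],[50,0]]
[[10,10],[28,7],[37,10],[40,19],[41,11],[50,0]]
[[8,8],[10,10],[28,7],[37,10],[40,19],[41,11],[50,0]]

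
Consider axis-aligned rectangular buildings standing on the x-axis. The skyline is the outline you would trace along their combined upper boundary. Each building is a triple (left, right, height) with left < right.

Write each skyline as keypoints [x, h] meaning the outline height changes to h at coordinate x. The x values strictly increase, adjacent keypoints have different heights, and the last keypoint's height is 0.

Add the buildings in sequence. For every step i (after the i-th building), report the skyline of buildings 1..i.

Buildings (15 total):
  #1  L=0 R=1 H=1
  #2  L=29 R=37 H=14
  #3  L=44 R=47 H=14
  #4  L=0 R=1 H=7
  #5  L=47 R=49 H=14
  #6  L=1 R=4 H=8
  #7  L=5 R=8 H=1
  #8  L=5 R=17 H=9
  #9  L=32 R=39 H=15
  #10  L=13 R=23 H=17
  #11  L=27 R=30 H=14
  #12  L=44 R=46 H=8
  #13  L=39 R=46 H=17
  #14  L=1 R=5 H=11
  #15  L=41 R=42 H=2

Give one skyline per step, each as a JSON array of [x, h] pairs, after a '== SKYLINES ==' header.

== SKYLINES ==
[[0,1],[1,0]]
[[0,1],[1,0],[29,14],[37,0]]
[[0,1],[1,0],[29,14],[37,0],[44,14],[47,0]]
[[0,7],[1,0],[29,14],[37,0],[44,14],[47,0]]
[[0,7],[1,0],[29,14],[37,0],[44,14],[49,0]]
[[0,7],[1,8],[4,0],[29,14],[37,0],[44,14],[49,0]]
[[0,7],[1,8],[4,0],[5,1],[8,0],[29,14],[37,0],[44,14],[49,0]]
[[0,7],[1,8],[4,0],[5,9],[17,0],[29,14],[37,0],[44,14],[49,0]]
[[0,7],[1,8],[4,0],[5,9],[17,0],[29,14],[32,15],[39,0],[44,14],[49,0]]
[[0,7],[1,8],[4,0],[5,9],[13,17],[23,0],[29,14],[32,15],[39,0],[44,14],[49,0]]
[[0,7],[1,8],[4,0],[5,9],[13,17],[23,0],[27,14],[32,15],[39,0],[44,14],[49,0]]
[[0,7],[1,8],[4,0],[5,9],[13,17],[23,0],[27,14],[32,15],[39,0],[44,14],[49,0]]
[[0,7],[1,8],[4,0],[5,9],[13,17],[23,0],[27,14],[32,15],[39,17],[46,14],[49,0]]
[[0,7],[1,11],[5,9],[13,17],[23,0],[27,14],[32,15],[39,17],[46,14],[49,0]]
[[0,7],[1,11],[5,9],[13,17],[23,0],[27,14],[32,15],[39,17],[46,14],[49,0]]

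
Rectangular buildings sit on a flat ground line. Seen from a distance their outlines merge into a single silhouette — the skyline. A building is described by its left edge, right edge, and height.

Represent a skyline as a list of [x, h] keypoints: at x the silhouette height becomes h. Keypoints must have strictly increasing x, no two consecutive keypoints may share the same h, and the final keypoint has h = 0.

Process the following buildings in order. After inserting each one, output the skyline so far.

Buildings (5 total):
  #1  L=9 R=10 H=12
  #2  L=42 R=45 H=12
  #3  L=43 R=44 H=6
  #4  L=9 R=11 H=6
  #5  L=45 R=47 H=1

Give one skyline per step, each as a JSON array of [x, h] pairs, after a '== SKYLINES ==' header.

== SKYLINES ==
[[9,12],[10,0]]
[[9,12],[10,0],[42,12],[45,0]]
[[9,12],[10,0],[42,12],[45,0]]
[[9,12],[10,6],[11,0],[42,12],[45,0]]
[[9,12],[10,6],[11,0],[42,12],[45,1],[47,0]]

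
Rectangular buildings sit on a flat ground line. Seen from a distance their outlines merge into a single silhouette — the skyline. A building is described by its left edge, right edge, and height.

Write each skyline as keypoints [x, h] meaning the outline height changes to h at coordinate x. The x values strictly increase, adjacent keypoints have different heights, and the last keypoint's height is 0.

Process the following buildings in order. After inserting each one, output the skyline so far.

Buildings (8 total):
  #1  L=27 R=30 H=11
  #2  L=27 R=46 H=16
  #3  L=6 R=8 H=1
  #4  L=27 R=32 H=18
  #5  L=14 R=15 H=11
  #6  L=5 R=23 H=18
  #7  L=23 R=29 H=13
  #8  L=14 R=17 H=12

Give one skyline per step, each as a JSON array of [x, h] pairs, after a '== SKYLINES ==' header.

== SKYLINES ==
[[27,11],[30,0]]
[[27,16],[46,0]]
[[6,1],[8,0],[27,16],[46,0]]
[[6,1],[8,0],[27,18],[32,16],[46,0]]
[[6,1],[8,0],[14,11],[15,0],[27,18],[32,16],[46,0]]
[[5,18],[23,0],[27,18],[32,16],[46,0]]
[[5,18],[23,13],[27,18],[32,16],[46,0]]
[[5,18],[23,13],[27,18],[32,16],[46,0]]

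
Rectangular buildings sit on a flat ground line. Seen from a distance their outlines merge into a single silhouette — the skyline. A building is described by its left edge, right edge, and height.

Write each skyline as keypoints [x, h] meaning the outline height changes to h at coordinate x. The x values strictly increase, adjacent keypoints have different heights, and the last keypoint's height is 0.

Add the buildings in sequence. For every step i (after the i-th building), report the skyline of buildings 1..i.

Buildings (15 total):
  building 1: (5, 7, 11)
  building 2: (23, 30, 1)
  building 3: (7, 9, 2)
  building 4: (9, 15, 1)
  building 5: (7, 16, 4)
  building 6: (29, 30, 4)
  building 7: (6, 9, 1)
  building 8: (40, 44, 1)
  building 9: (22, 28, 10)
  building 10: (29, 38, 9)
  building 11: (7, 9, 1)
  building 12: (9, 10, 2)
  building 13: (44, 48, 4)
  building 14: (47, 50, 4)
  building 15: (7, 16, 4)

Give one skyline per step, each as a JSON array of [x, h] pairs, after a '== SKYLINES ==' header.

== SKYLINES ==
[[5,11],[7,0]]
[[5,11],[7,0],[23,1],[30,0]]
[[5,11],[7,2],[9,0],[23,1],[30,0]]
[[5,11],[7,2],[9,1],[15,0],[23,1],[30,0]]
[[5,11],[7,4],[16,0],[23,1],[30,0]]
[[5,11],[7,4],[16,0],[23,1],[29,4],[30,0]]
[[5,11],[7,4],[16,0],[23,1],[29,4],[30,0]]
[[5,11],[7,4],[16,0],[23,1],[29,4],[30,0],[40,1],[44,0]]
[[5,11],[7,4],[16,0],[22,10],[28,1],[29,4],[30,0],[40,1],[44,0]]
[[5,11],[7,4],[16,0],[22,10],[28,1],[29,9],[38,0],[40,1],[44,0]]
[[5,11],[7,4],[16,0],[22,10],[28,1],[29,9],[38,0],[40,1],[44,0]]
[[5,11],[7,4],[16,0],[22,10],[28,1],[29,9],[38,0],[40,1],[44,0]]
[[5,11],[7,4],[16,0],[22,10],[28,1],[29,9],[38,0],[40,1],[44,4],[48,0]]
[[5,11],[7,4],[16,0],[22,10],[28,1],[29,9],[38,0],[40,1],[44,4],[50,0]]
[[5,11],[7,4],[16,0],[22,10],[28,1],[29,9],[38,0],[40,1],[44,4],[50,0]]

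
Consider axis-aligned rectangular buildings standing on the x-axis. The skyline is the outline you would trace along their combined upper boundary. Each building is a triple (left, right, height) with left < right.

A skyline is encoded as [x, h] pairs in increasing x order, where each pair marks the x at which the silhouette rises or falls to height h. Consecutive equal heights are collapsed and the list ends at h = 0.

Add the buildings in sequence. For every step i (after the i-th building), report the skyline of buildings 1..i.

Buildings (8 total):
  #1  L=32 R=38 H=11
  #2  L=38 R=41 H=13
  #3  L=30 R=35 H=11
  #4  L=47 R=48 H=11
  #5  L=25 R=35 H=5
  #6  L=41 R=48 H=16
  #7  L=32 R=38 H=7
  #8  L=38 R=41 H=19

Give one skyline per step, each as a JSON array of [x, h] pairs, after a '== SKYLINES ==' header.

== SKYLINES ==
[[32,11],[38,0]]
[[32,11],[38,13],[41,0]]
[[30,11],[38,13],[41,0]]
[[30,11],[38,13],[41,0],[47,11],[48,0]]
[[25,5],[30,11],[38,13],[41,0],[47,11],[48,0]]
[[25,5],[30,11],[38,13],[41,16],[48,0]]
[[25,5],[30,11],[38,13],[41,16],[48,0]]
[[25,5],[30,11],[38,19],[41,16],[48,0]]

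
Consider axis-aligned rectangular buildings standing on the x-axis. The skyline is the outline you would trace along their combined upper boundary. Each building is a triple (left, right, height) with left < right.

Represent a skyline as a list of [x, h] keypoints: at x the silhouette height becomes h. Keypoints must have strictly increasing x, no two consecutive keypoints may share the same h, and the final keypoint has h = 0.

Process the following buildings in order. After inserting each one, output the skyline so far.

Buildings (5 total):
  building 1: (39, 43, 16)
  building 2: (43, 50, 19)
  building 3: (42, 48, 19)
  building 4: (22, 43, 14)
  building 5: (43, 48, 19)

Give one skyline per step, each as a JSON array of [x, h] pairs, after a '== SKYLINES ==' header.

== SKYLINES ==
[[39,16],[43,0]]
[[39,16],[43,19],[50,0]]
[[39,16],[42,19],[50,0]]
[[22,14],[39,16],[42,19],[50,0]]
[[22,14],[39,16],[42,19],[50,0]]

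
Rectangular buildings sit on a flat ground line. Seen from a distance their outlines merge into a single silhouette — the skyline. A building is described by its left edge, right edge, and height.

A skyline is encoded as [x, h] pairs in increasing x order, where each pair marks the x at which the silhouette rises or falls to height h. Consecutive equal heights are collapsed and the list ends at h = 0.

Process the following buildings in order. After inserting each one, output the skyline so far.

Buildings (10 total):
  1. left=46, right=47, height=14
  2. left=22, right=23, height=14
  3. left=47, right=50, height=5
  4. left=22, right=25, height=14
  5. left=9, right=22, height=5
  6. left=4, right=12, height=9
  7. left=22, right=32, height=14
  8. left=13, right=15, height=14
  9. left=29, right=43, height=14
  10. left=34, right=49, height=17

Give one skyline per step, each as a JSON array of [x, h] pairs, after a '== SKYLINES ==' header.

== SKYLINES ==
[[46,14],[47,0]]
[[22,14],[23,0],[46,14],[47,0]]
[[22,14],[23,0],[46,14],[47,5],[50,0]]
[[22,14],[25,0],[46,14],[47,5],[50,0]]
[[9,5],[22,14],[25,0],[46,14],[47,5],[50,0]]
[[4,9],[12,5],[22,14],[25,0],[46,14],[47,5],[50,0]]
[[4,9],[12,5],[22,14],[32,0],[46,14],[47,5],[50,0]]
[[4,9],[12,5],[13,14],[15,5],[22,14],[32,0],[46,14],[47,5],[50,0]]
[[4,9],[12,5],[13,14],[15,5],[22,14],[43,0],[46,14],[47,5],[50,0]]
[[4,9],[12,5],[13,14],[15,5],[22,14],[34,17],[49,5],[50,0]]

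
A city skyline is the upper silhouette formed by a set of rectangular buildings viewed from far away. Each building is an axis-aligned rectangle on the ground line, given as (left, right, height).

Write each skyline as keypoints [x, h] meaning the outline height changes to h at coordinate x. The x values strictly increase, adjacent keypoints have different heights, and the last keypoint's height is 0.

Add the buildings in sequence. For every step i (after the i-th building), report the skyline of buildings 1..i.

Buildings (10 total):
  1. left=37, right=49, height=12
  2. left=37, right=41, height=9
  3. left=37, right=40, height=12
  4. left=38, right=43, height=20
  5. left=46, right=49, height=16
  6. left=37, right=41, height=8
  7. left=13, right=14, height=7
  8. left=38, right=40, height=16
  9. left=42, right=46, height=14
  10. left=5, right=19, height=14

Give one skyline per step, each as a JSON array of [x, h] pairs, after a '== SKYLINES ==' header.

== SKYLINES ==
[[37,12],[49,0]]
[[37,12],[49,0]]
[[37,12],[49,0]]
[[37,12],[38,20],[43,12],[49,0]]
[[37,12],[38,20],[43,12],[46,16],[49,0]]
[[37,12],[38,20],[43,12],[46,16],[49,0]]
[[13,7],[14,0],[37,12],[38,20],[43,12],[46,16],[49,0]]
[[13,7],[14,0],[37,12],[38,20],[43,12],[46,16],[49,0]]
[[13,7],[14,0],[37,12],[38,20],[43,14],[46,16],[49,0]]
[[5,14],[19,0],[37,12],[38,20],[43,14],[46,16],[49,0]]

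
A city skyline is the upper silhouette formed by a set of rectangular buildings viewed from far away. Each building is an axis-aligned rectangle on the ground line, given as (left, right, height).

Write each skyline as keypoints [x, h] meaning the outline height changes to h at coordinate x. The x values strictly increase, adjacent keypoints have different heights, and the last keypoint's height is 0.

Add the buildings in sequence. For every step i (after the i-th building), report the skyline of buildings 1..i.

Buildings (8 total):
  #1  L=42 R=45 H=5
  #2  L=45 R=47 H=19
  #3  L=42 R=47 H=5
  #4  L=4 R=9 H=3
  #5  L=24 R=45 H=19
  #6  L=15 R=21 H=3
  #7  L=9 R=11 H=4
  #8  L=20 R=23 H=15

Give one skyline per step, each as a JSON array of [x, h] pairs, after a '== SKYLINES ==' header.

== SKYLINES ==
[[42,5],[45,0]]
[[42,5],[45,19],[47,0]]
[[42,5],[45,19],[47,0]]
[[4,3],[9,0],[42,5],[45,19],[47,0]]
[[4,3],[9,0],[24,19],[47,0]]
[[4,3],[9,0],[15,3],[21,0],[24,19],[47,0]]
[[4,3],[9,4],[11,0],[15,3],[21,0],[24,19],[47,0]]
[[4,3],[9,4],[11,0],[15,3],[20,15],[23,0],[24,19],[47,0]]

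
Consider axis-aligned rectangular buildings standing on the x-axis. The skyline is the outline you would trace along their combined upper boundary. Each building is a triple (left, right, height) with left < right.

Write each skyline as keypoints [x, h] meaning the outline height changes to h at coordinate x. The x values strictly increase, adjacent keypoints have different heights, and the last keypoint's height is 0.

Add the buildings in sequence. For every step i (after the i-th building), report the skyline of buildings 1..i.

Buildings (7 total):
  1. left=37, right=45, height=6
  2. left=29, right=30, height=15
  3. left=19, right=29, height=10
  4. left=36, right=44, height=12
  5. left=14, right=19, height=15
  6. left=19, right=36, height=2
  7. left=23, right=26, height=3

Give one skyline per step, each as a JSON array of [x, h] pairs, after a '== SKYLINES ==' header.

== SKYLINES ==
[[37,6],[45,0]]
[[29,15],[30,0],[37,6],[45,0]]
[[19,10],[29,15],[30,0],[37,6],[45,0]]
[[19,10],[29,15],[30,0],[36,12],[44,6],[45,0]]
[[14,15],[19,10],[29,15],[30,0],[36,12],[44,6],[45,0]]
[[14,15],[19,10],[29,15],[30,2],[36,12],[44,6],[45,0]]
[[14,15],[19,10],[29,15],[30,2],[36,12],[44,6],[45,0]]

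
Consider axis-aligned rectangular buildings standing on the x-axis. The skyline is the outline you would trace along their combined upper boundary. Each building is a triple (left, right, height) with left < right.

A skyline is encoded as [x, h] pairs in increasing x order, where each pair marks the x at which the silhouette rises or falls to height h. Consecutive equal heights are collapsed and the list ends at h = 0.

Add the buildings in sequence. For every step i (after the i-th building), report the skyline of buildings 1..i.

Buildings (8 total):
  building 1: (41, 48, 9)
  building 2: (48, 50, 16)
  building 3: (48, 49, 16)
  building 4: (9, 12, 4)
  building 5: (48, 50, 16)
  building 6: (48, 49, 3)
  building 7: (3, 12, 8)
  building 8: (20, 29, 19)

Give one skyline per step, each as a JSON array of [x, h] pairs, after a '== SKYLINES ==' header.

== SKYLINES ==
[[41,9],[48,0]]
[[41,9],[48,16],[50,0]]
[[41,9],[48,16],[50,0]]
[[9,4],[12,0],[41,9],[48,16],[50,0]]
[[9,4],[12,0],[41,9],[48,16],[50,0]]
[[9,4],[12,0],[41,9],[48,16],[50,0]]
[[3,8],[12,0],[41,9],[48,16],[50,0]]
[[3,8],[12,0],[20,19],[29,0],[41,9],[48,16],[50,0]]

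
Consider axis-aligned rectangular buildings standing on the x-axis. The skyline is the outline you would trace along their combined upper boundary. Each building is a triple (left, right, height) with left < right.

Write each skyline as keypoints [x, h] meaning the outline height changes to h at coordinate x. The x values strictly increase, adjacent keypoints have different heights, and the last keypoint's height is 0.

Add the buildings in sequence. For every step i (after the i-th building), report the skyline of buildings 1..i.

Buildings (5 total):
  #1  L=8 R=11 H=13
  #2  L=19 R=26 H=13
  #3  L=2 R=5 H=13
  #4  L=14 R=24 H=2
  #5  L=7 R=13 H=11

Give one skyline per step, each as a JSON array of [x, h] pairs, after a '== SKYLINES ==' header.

== SKYLINES ==
[[8,13],[11,0]]
[[8,13],[11,0],[19,13],[26,0]]
[[2,13],[5,0],[8,13],[11,0],[19,13],[26,0]]
[[2,13],[5,0],[8,13],[11,0],[14,2],[19,13],[26,0]]
[[2,13],[5,0],[7,11],[8,13],[11,11],[13,0],[14,2],[19,13],[26,0]]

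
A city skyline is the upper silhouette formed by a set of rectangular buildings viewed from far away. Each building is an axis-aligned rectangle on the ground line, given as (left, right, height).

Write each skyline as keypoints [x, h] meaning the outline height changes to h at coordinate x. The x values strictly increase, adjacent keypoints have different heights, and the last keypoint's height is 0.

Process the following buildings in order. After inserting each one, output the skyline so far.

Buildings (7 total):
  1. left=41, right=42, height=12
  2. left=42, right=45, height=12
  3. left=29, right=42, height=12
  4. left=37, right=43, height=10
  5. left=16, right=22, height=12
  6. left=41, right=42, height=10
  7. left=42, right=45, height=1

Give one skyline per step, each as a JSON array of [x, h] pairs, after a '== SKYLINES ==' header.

== SKYLINES ==
[[41,12],[42,0]]
[[41,12],[45,0]]
[[29,12],[45,0]]
[[29,12],[45,0]]
[[16,12],[22,0],[29,12],[45,0]]
[[16,12],[22,0],[29,12],[45,0]]
[[16,12],[22,0],[29,12],[45,0]]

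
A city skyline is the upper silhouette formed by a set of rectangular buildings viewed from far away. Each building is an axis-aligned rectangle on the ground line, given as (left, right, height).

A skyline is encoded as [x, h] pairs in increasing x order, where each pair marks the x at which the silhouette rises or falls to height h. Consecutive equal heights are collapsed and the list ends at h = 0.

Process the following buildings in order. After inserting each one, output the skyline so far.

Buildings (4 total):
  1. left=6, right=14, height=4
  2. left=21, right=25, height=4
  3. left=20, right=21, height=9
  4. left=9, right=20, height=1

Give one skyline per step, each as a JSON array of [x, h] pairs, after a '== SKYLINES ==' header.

== SKYLINES ==
[[6,4],[14,0]]
[[6,4],[14,0],[21,4],[25,0]]
[[6,4],[14,0],[20,9],[21,4],[25,0]]
[[6,4],[14,1],[20,9],[21,4],[25,0]]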